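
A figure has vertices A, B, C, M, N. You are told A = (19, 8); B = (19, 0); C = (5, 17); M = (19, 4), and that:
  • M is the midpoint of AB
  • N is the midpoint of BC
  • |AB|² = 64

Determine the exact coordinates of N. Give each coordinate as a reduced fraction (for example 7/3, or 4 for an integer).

1. N_x = 12  [2·N = B+C = (19, 0)+(5, 17)]
2. N_y = 17/2  [2·N = B+C = (19, 0)+(5, 17)]
   so N = (12, 17/2)

N = (12, 17/2)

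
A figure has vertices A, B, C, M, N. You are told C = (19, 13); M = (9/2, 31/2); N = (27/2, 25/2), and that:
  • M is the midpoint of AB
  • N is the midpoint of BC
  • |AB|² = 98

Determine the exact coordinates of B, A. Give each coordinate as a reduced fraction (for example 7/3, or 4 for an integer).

1. B_x = 8  [B = 2·N−C = 2·(27/2, 25/2)−(19, 13)]
2. B_y = 12  [B = 2·N−C = 2·(27/2, 25/2)−(19, 13)]
   so B = (8, 12)
3. A_x = 1  [A = 2·M−B = 2·(9/2, 31/2)−(8, 12)]
4. A_y = 19  [A = 2·M−B = 2·(9/2, 31/2)−(8, 12)]
   so A = (1, 19)

B = (8, 12)
A = (1, 19)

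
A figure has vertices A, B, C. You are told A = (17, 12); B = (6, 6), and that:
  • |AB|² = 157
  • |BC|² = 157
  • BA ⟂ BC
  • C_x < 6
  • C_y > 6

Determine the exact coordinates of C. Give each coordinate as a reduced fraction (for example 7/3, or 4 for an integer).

C = (0, 17)

1. C_x = 0  [[BA ⟂ BC ⇒ 11x+6y-102=0] ∩ [|C−(6, 6)|²=157]]
2. C_y = 17  [[BA ⟂ BC ⇒ 11x+6y-102=0] ∩ [|C−(6, 6)|²=157]]
   so C = (0, 17)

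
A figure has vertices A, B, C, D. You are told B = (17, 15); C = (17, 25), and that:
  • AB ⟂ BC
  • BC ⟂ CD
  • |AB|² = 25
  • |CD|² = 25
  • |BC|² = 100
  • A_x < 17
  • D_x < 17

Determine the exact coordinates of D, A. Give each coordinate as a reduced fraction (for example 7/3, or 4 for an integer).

1. D_x = 12  [[BC ⟂ CD ⇒ 10y-250=0] ∩ [|D−(17, 25)|²=25]]
2. D_y = 25  [[BC ⟂ CD ⇒ 10y-250=0] ∩ [|D−(17, 25)|²=25]]
   so D = (12, 25)
3. A_x = 12  [[AB ⟂ BC ⇒ -10y+150=0] ∩ [|A−(17, 15)|²=25]]
4. A_y = 15  [[AB ⟂ BC ⇒ -10y+150=0] ∩ [|A−(17, 15)|²=25]]
   so A = (12, 15)

D = (12, 25)
A = (12, 15)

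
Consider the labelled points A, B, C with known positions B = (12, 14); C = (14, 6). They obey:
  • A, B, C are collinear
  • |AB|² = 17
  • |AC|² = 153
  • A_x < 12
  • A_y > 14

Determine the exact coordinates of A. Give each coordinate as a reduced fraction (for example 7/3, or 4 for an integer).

1. A_x = 11  [[A, B, C are collinear ⇒ 8x+2y-124=0] ∩ [|A−(12, 14)|²=17]]
2. A_y = 18  [[A, B, C are collinear ⇒ 8x+2y-124=0] ∩ [|A−(12, 14)|²=17]]
   so A = (11, 18)

A = (11, 18)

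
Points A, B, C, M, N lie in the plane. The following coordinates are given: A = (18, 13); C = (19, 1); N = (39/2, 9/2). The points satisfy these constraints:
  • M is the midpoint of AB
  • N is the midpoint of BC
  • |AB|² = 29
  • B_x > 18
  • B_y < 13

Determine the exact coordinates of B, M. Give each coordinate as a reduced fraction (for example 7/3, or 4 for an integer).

1. B_x = 20  [B = 2·N−C = 2·(39/2, 9/2)−(19, 1)]
2. B_y = 8  [B = 2·N−C = 2·(39/2, 9/2)−(19, 1)]
   so B = (20, 8)
3. M_x = 19  [2·M = A+B = (18, 13)+(20, 8)]
4. M_y = 21/2  [2·M = A+B = (18, 13)+(20, 8)]
   so M = (19, 21/2)

B = (20, 8)
M = (19, 21/2)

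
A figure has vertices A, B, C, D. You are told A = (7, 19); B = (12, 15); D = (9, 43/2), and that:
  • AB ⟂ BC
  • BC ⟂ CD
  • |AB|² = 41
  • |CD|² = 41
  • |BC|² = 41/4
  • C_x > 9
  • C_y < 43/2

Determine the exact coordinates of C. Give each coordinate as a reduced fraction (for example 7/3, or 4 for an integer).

C = (14, 35/2)

1. C_x = 14  [[AB ⟂ BC ⇒ 5x-4y=0] ∩ [|C−(9, 43/2)|²=41]]
2. C_y = 35/2  [[AB ⟂ BC ⇒ 5x-4y=0] ∩ [|C−(9, 43/2)|²=41]]
   so C = (14, 35/2)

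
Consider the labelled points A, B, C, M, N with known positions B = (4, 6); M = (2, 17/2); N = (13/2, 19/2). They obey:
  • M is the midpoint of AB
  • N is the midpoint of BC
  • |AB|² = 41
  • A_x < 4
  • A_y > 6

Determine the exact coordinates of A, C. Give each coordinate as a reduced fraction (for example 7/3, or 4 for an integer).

A = (0, 11)
C = (9, 13)

1. A_x = 0  [A = 2·M−B = 2·(2, 17/2)−(4, 6)]
2. A_y = 11  [A = 2·M−B = 2·(2, 17/2)−(4, 6)]
   so A = (0, 11)
3. C_x = 9  [C = 2·N−B = 2·(13/2, 19/2)−(4, 6)]
4. C_y = 13  [C = 2·N−B = 2·(13/2, 19/2)−(4, 6)]
   so C = (9, 13)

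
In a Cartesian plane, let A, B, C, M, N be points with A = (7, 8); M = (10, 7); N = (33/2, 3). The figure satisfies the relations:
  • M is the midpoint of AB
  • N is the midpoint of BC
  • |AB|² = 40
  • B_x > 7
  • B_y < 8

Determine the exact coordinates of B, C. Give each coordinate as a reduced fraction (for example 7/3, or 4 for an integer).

1. B_x = 13  [B = 2·M−A = 2·(10, 7)−(7, 8)]
2. B_y = 6  [B = 2·M−A = 2·(10, 7)−(7, 8)]
   so B = (13, 6)
3. C_x = 20  [C = 2·N−B = 2·(33/2, 3)−(13, 6)]
4. C_y = 0  [C = 2·N−B = 2·(33/2, 3)−(13, 6)]
   so C = (20, 0)

B = (13, 6)
C = (20, 0)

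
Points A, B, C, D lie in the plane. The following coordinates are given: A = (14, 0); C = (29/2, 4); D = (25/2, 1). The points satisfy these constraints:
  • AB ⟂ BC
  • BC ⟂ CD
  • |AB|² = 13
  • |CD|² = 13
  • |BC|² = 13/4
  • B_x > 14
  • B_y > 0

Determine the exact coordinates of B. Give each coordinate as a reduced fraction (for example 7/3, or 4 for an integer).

B = (16, 3)

1. B_x = 16  [[BC ⟂ CD ⇒ 2x+3y-41=0] ∩ [|B−(14, 0)|²=13]]
2. B_y = 3  [[BC ⟂ CD ⇒ 2x+3y-41=0] ∩ [|B−(14, 0)|²=13]]
   so B = (16, 3)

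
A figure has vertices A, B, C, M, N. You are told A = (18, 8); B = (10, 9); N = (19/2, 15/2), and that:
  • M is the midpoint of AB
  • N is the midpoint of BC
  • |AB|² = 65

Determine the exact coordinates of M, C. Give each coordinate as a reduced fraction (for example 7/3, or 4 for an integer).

1. M_x = 14  [2·M = A+B = (18, 8)+(10, 9)]
2. M_y = 17/2  [2·M = A+B = (18, 8)+(10, 9)]
   so M = (14, 17/2)
3. C_x = 9  [C = 2·N−B = 2·(19/2, 15/2)−(10, 9)]
4. C_y = 6  [C = 2·N−B = 2·(19/2, 15/2)−(10, 9)]
   so C = (9, 6)

M = (14, 17/2)
C = (9, 6)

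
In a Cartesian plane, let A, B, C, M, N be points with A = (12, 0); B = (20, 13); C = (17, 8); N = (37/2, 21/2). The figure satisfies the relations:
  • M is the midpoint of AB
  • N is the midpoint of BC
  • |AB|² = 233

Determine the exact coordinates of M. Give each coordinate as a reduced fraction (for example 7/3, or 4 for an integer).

1. M_x = 16  [2·M = A+B = (12, 0)+(20, 13)]
2. M_y = 13/2  [2·M = A+B = (12, 0)+(20, 13)]
   so M = (16, 13/2)

M = (16, 13/2)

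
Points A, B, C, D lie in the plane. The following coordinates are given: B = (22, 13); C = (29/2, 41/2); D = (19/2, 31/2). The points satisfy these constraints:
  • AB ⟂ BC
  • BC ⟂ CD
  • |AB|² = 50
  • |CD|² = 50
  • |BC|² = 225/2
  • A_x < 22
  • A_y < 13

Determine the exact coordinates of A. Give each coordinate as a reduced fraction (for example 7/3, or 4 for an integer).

A = (17, 8)

1. A_x = 17  [[AB ⟂ BC ⇒ 15/2x-15/2y-135/2=0] ∩ [|A−(22, 13)|²=50]]
2. A_y = 8  [[AB ⟂ BC ⇒ 15/2x-15/2y-135/2=0] ∩ [|A−(22, 13)|²=50]]
   so A = (17, 8)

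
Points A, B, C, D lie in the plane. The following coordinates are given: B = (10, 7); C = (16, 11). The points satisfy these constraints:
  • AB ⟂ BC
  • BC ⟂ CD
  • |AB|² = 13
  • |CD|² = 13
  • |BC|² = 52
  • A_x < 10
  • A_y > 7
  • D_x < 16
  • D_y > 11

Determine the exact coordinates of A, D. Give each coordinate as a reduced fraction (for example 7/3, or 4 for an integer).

1. A_x = 8  [[AB ⟂ BC ⇒ -6x-4y+88=0] ∩ [|A−(10, 7)|²=13]]
2. A_y = 10  [[AB ⟂ BC ⇒ -6x-4y+88=0] ∩ [|A−(10, 7)|²=13]]
   so A = (8, 10)
3. D_x = 14  [[BC ⟂ CD ⇒ 6x+4y-140=0] ∩ [|D−(16, 11)|²=13]]
4. D_y = 14  [[BC ⟂ CD ⇒ 6x+4y-140=0] ∩ [|D−(16, 11)|²=13]]
   so D = (14, 14)

A = (8, 10)
D = (14, 14)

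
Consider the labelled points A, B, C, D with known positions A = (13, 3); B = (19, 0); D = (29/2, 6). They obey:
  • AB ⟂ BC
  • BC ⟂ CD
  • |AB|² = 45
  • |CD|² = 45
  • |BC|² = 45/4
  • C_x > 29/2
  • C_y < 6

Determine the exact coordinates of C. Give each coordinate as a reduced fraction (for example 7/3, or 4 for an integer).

1. C_x = 41/2  [[AB ⟂ BC ⇒ 6x-3y-114=0] ∩ [|C−(29/2, 6)|²=45]]
2. C_y = 3  [[AB ⟂ BC ⇒ 6x-3y-114=0] ∩ [|C−(29/2, 6)|²=45]]
   so C = (41/2, 3)

C = (41/2, 3)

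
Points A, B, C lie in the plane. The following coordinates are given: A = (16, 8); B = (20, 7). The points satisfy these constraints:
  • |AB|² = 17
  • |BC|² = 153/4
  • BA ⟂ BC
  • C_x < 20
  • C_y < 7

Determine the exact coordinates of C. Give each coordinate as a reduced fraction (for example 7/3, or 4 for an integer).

C = (37/2, 1)

1. C_x = 37/2  [[BA ⟂ BC ⇒ -4x+1y+73=0] ∩ [|C−(20, 7)|²=153/4]]
2. C_y = 1  [[BA ⟂ BC ⇒ -4x+1y+73=0] ∩ [|C−(20, 7)|²=153/4]]
   so C = (37/2, 1)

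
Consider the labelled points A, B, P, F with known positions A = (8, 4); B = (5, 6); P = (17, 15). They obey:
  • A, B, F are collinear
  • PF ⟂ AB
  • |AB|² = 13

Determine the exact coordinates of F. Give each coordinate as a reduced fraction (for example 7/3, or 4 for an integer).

F = (119/13, 42/13)

1. F_x = 119/13  [[A, B, F are collinear ⇒ -2x-3y+28=0] ∩ [PF ⟂ AB ⇒ -3x+2y+21=0]]
2. F_y = 42/13  [[A, B, F are collinear ⇒ -2x-3y+28=0] ∩ [PF ⟂ AB ⇒ -3x+2y+21=0]]
   so F = (119/13, 42/13)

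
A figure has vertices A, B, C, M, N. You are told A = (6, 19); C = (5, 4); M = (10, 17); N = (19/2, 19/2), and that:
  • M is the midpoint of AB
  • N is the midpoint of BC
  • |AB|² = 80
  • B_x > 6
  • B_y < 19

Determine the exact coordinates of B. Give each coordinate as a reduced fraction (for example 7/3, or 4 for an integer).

1. B_x = 14  [B = 2·M−A = 2·(10, 17)−(6, 19)]
2. B_y = 15  [B = 2·M−A = 2·(10, 17)−(6, 19)]
   so B = (14, 15)

B = (14, 15)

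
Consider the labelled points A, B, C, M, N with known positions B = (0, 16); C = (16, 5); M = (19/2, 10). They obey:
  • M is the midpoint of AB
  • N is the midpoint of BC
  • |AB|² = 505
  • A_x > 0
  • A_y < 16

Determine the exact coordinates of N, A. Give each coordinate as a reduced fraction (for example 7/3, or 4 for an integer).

N = (8, 21/2)
A = (19, 4)

1. A_x = 19  [A = 2·M−B = 2·(19/2, 10)−(0, 16)]
2. A_y = 4  [A = 2·M−B = 2·(19/2, 10)−(0, 16)]
   so A = (19, 4)
3. N_x = 8  [2·N = B+C = (0, 16)+(16, 5)]
4. N_y = 21/2  [2·N = B+C = (0, 16)+(16, 5)]
   so N = (8, 21/2)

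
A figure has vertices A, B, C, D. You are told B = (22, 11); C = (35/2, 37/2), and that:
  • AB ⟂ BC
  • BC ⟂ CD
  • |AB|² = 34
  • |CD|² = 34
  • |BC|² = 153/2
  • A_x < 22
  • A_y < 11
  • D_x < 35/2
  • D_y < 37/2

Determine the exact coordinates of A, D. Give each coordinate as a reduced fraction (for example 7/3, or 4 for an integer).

1. A_x = 17  [[AB ⟂ BC ⇒ 9/2x-15/2y-33/2=0] ∩ [|A−(22, 11)|²=34]]
2. A_y = 8  [[AB ⟂ BC ⇒ 9/2x-15/2y-33/2=0] ∩ [|A−(22, 11)|²=34]]
   so A = (17, 8)
3. D_x = 25/2  [[BC ⟂ CD ⇒ -9/2x+15/2y-60=0] ∩ [|D−(35/2, 37/2)|²=34]]
4. D_y = 31/2  [[BC ⟂ CD ⇒ -9/2x+15/2y-60=0] ∩ [|D−(35/2, 37/2)|²=34]]
   so D = (25/2, 31/2)

A = (17, 8)
D = (25/2, 31/2)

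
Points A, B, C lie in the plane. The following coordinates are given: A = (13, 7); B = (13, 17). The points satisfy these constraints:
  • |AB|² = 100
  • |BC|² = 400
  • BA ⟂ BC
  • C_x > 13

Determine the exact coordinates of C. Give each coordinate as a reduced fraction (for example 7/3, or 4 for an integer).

C = (33, 17)

1. C_x = 33  [[BA ⟂ BC ⇒ -10y+170=0] ∩ [|C−(13, 17)|²=400]]
2. C_y = 17  [[BA ⟂ BC ⇒ -10y+170=0] ∩ [|C−(13, 17)|²=400]]
   so C = (33, 17)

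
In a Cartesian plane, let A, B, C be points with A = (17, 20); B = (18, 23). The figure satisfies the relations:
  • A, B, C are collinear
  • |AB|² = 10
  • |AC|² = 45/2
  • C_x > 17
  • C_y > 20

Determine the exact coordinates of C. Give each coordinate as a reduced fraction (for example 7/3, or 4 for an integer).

1. C_x = 37/2  [[A, B, C are collinear ⇒ -3x+1y+31=0] ∩ [|C−(17, 20)|²=45/2]]
2. C_y = 49/2  [[A, B, C are collinear ⇒ -3x+1y+31=0] ∩ [|C−(17, 20)|²=45/2]]
   so C = (37/2, 49/2)

C = (37/2, 49/2)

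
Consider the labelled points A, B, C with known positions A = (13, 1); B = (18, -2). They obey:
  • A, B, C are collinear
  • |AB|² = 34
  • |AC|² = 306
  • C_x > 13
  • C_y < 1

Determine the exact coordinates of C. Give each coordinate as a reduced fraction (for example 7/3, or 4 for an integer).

1. C_x = 28  [[A, B, C are collinear ⇒ 3x+5y-44=0] ∩ [|C−(13, 1)|²=306]]
2. C_y = -8  [[A, B, C are collinear ⇒ 3x+5y-44=0] ∩ [|C−(13, 1)|²=306]]
   so C = (28, -8)

C = (28, -8)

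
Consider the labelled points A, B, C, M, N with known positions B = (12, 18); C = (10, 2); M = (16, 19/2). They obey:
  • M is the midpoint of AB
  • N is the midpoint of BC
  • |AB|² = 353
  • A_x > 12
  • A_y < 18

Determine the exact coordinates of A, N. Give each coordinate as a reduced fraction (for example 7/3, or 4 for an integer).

A = (20, 1)
N = (11, 10)

1. A_x = 20  [A = 2·M−B = 2·(16, 19/2)−(12, 18)]
2. A_y = 1  [A = 2·M−B = 2·(16, 19/2)−(12, 18)]
   so A = (20, 1)
3. N_x = 11  [2·N = B+C = (12, 18)+(10, 2)]
4. N_y = 10  [2·N = B+C = (12, 18)+(10, 2)]
   so N = (11, 10)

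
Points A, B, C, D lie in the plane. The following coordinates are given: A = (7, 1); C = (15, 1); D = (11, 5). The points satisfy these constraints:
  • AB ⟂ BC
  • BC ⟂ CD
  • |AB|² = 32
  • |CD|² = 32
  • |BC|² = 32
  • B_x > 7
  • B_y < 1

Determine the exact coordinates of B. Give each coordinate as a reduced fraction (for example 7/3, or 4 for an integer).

1. B_x = 11  [[BC ⟂ CD ⇒ 4x-4y-56=0] ∩ [|B−(7, 1)|²=32]]
2. B_y = -3  [[BC ⟂ CD ⇒ 4x-4y-56=0] ∩ [|B−(7, 1)|²=32]]
   so B = (11, -3)

B = (11, -3)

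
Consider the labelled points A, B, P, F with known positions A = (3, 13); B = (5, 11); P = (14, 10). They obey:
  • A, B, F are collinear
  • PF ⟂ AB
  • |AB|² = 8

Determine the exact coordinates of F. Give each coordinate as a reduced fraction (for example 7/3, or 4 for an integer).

F = (10, 6)

1. F_x = 10  [[A, B, F are collinear ⇒ 2x+2y-32=0] ∩ [PF ⟂ AB ⇒ 2x-2y-8=0]]
2. F_y = 6  [[A, B, F are collinear ⇒ 2x+2y-32=0] ∩ [PF ⟂ AB ⇒ 2x-2y-8=0]]
   so F = (10, 6)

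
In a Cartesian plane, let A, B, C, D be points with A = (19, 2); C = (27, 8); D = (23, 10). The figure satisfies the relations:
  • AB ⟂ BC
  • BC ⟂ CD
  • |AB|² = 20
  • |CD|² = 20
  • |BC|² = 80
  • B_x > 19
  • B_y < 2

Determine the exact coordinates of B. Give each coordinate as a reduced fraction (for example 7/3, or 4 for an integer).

1. B_x = 23  [[BC ⟂ CD ⇒ 4x-2y-92=0] ∩ [|B−(19, 2)|²=20]]
2. B_y = 0  [[BC ⟂ CD ⇒ 4x-2y-92=0] ∩ [|B−(19, 2)|²=20]]
   so B = (23, 0)

B = (23, 0)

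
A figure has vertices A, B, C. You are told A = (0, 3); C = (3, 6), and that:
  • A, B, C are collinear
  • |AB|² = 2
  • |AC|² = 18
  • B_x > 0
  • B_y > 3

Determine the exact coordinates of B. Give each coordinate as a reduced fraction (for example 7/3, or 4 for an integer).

B = (1, 4)

1. B_x = 1  [[A, B, C are collinear ⇒ 3x-3y+9=0] ∩ [|B−(0, 3)|²=2]]
2. B_y = 4  [[A, B, C are collinear ⇒ 3x-3y+9=0] ∩ [|B−(0, 3)|²=2]]
   so B = (1, 4)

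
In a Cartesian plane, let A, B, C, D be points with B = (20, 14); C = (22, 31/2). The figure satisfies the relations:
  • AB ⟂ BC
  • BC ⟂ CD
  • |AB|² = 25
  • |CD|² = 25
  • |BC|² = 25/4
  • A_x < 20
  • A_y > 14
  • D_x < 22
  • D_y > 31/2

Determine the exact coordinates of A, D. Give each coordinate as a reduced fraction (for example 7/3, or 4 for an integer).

1. A_x = 17  [[AB ⟂ BC ⇒ -2x-3/2y+61=0] ∩ [|A−(20, 14)|²=25]]
2. A_y = 18  [[AB ⟂ BC ⇒ -2x-3/2y+61=0] ∩ [|A−(20, 14)|²=25]]
   so A = (17, 18)
3. D_x = 19  [[BC ⟂ CD ⇒ 2x+3/2y-269/4=0] ∩ [|D−(22, 31/2)|²=25]]
4. D_y = 39/2  [[BC ⟂ CD ⇒ 2x+3/2y-269/4=0] ∩ [|D−(22, 31/2)|²=25]]
   so D = (19, 39/2)

A = (17, 18)
D = (19, 39/2)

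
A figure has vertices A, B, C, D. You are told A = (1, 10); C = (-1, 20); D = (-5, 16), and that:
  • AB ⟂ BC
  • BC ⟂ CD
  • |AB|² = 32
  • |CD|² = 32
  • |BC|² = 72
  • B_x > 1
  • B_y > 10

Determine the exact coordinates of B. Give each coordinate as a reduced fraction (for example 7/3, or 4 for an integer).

B = (5, 14)

1. B_x = 5  [[BC ⟂ CD ⇒ 4x+4y-76=0] ∩ [|B−(1, 10)|²=32]]
2. B_y = 14  [[BC ⟂ CD ⇒ 4x+4y-76=0] ∩ [|B−(1, 10)|²=32]]
   so B = (5, 14)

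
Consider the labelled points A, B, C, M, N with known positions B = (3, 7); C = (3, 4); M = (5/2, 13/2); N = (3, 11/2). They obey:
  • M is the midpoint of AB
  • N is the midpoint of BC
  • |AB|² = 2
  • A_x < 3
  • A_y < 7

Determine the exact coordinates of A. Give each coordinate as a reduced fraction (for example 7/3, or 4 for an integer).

1. A_x = 2  [A = 2·M−B = 2·(5/2, 13/2)−(3, 7)]
2. A_y = 6  [A = 2·M−B = 2·(5/2, 13/2)−(3, 7)]
   so A = (2, 6)

A = (2, 6)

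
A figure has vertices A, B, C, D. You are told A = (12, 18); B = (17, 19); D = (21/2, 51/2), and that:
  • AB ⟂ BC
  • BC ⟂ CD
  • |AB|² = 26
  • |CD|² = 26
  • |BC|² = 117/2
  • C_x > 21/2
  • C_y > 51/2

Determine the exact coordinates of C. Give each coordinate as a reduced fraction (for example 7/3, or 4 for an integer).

1. C_x = 31/2  [[AB ⟂ BC ⇒ 5x+1y-104=0] ∩ [|C−(21/2, 51/2)|²=26]]
2. C_y = 53/2  [[AB ⟂ BC ⇒ 5x+1y-104=0] ∩ [|C−(21/2, 51/2)|²=26]]
   so C = (31/2, 53/2)

C = (31/2, 53/2)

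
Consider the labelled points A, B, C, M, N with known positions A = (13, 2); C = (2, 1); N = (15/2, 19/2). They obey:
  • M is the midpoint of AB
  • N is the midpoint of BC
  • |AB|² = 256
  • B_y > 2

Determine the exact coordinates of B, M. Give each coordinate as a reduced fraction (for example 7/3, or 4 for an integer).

1. B_x = 13  [B = 2·N−C = 2·(15/2, 19/2)−(2, 1)]
2. B_y = 18  [B = 2·N−C = 2·(15/2, 19/2)−(2, 1)]
   so B = (13, 18)
3. M_x = 13  [2·M = A+B = (13, 2)+(13, 18)]
4. M_y = 10  [2·M = A+B = (13, 2)+(13, 18)]
   so M = (13, 10)

B = (13, 18)
M = (13, 10)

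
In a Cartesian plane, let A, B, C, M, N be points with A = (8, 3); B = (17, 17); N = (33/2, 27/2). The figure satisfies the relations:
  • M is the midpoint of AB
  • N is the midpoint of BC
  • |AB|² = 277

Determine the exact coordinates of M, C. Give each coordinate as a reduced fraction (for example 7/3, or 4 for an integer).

M = (25/2, 10)
C = (16, 10)

1. M_x = 25/2  [2·M = A+B = (8, 3)+(17, 17)]
2. M_y = 10  [2·M = A+B = (8, 3)+(17, 17)]
   so M = (25/2, 10)
3. C_x = 16  [C = 2·N−B = 2·(33/2, 27/2)−(17, 17)]
4. C_y = 10  [C = 2·N−B = 2·(33/2, 27/2)−(17, 17)]
   so C = (16, 10)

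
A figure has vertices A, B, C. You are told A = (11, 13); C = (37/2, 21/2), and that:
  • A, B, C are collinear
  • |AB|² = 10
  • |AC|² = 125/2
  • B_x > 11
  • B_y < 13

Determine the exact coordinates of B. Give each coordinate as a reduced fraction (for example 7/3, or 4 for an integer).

1. B_x = 14  [[A, B, C are collinear ⇒ -5/2x-15/2y+125=0] ∩ [|B−(11, 13)|²=10]]
2. B_y = 12  [[A, B, C are collinear ⇒ -5/2x-15/2y+125=0] ∩ [|B−(11, 13)|²=10]]
   so B = (14, 12)

B = (14, 12)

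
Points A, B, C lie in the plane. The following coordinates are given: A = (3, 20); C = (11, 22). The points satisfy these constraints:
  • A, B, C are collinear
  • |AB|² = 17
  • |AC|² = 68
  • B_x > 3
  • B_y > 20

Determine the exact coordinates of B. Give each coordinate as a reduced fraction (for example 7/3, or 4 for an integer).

1. B_x = 7  [[A, B, C are collinear ⇒ 2x-8y+154=0] ∩ [|B−(3, 20)|²=17]]
2. B_y = 21  [[A, B, C are collinear ⇒ 2x-8y+154=0] ∩ [|B−(3, 20)|²=17]]
   so B = (7, 21)

B = (7, 21)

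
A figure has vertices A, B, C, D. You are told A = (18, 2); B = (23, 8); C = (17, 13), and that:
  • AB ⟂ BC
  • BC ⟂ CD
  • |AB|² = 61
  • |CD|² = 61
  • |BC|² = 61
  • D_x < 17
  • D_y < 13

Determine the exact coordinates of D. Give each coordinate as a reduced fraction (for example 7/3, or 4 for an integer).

1. D_x = 12  [[BC ⟂ CD ⇒ -6x+5y+37=0] ∩ [|D−(17, 13)|²=61]]
2. D_y = 7  [[BC ⟂ CD ⇒ -6x+5y+37=0] ∩ [|D−(17, 13)|²=61]]
   so D = (12, 7)

D = (12, 7)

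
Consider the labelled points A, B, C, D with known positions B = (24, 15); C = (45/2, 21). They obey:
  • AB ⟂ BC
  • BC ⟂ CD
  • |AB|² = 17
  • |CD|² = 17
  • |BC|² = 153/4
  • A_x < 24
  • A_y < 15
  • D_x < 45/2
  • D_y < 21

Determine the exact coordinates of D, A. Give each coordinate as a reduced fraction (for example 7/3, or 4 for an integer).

D = (37/2, 20)
A = (20, 14)

1. D_x = 37/2  [[BC ⟂ CD ⇒ -3/2x+6y-369/4=0] ∩ [|D−(45/2, 21)|²=17]]
2. D_y = 20  [[BC ⟂ CD ⇒ -3/2x+6y-369/4=0] ∩ [|D−(45/2, 21)|²=17]]
   so D = (37/2, 20)
3. A_x = 20  [[AB ⟂ BC ⇒ 3/2x-6y+54=0] ∩ [|A−(24, 15)|²=17]]
4. A_y = 14  [[AB ⟂ BC ⇒ 3/2x-6y+54=0] ∩ [|A−(24, 15)|²=17]]
   so A = (20, 14)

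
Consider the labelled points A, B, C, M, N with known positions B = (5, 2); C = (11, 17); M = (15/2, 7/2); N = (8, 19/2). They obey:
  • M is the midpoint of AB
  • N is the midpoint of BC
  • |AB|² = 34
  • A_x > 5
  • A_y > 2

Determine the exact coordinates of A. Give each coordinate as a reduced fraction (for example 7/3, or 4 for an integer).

1. A_x = 10  [A = 2·M−B = 2·(15/2, 7/2)−(5, 2)]
2. A_y = 5  [A = 2·M−B = 2·(15/2, 7/2)−(5, 2)]
   so A = (10, 5)

A = (10, 5)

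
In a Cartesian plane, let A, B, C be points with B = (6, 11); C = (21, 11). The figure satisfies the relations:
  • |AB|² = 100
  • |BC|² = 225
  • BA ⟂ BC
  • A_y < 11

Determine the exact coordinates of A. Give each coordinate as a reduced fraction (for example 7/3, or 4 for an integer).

A = (6, 1)

1. A_x = 6  [[BA ⟂ BC ⇒ 15x-90=0] ∩ [|A−(6, 11)|²=100]]
2. A_y = 1  [[BA ⟂ BC ⇒ 15x-90=0] ∩ [|A−(6, 11)|²=100]]
   so A = (6, 1)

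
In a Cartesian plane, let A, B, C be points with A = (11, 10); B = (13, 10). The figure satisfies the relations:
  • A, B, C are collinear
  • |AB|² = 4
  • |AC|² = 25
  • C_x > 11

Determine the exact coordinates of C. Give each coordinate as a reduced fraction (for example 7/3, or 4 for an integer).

1. C_x = 16  [[A, B, C are collinear ⇒ 2y-20=0] ∩ [|C−(11, 10)|²=25]]
2. C_y = 10  [[A, B, C are collinear ⇒ 2y-20=0] ∩ [|C−(11, 10)|²=25]]
   so C = (16, 10)

C = (16, 10)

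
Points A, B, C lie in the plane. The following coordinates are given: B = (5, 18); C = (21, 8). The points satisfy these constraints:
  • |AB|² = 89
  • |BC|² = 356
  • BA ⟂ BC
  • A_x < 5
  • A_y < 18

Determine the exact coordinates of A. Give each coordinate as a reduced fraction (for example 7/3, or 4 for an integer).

A = (0, 10)

1. A_x = 0  [[BA ⟂ BC ⇒ 16x-10y+100=0] ∩ [|A−(5, 18)|²=89]]
2. A_y = 10  [[BA ⟂ BC ⇒ 16x-10y+100=0] ∩ [|A−(5, 18)|²=89]]
   so A = (0, 10)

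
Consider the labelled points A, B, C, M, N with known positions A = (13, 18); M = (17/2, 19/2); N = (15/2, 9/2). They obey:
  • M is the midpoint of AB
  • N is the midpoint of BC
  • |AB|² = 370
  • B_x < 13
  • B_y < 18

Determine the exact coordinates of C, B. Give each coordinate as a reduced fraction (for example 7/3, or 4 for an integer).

1. B_x = 4  [B = 2·M−A = 2·(17/2, 19/2)−(13, 18)]
2. B_y = 1  [B = 2·M−A = 2·(17/2, 19/2)−(13, 18)]
   so B = (4, 1)
3. C_x = 11  [C = 2·N−B = 2·(15/2, 9/2)−(4, 1)]
4. C_y = 8  [C = 2·N−B = 2·(15/2, 9/2)−(4, 1)]
   so C = (11, 8)

C = (11, 8)
B = (4, 1)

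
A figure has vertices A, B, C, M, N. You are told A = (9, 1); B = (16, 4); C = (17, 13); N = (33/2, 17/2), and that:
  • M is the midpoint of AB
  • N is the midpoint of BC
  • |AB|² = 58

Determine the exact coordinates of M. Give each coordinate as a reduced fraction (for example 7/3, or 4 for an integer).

M = (25/2, 5/2)

1. M_x = 25/2  [2·M = A+B = (9, 1)+(16, 4)]
2. M_y = 5/2  [2·M = A+B = (9, 1)+(16, 4)]
   so M = (25/2, 5/2)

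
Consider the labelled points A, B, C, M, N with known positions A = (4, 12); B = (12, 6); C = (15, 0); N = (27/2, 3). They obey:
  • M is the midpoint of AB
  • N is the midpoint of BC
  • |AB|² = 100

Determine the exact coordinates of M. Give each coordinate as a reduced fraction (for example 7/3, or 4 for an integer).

M = (8, 9)

1. M_x = 8  [2·M = A+B = (4, 12)+(12, 6)]
2. M_y = 9  [2·M = A+B = (4, 12)+(12, 6)]
   so M = (8, 9)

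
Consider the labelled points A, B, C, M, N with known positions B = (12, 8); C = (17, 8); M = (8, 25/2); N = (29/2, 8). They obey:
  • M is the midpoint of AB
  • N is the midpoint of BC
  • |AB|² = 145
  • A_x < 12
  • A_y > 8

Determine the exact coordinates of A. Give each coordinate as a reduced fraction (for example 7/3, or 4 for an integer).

1. A_x = 4  [A = 2·M−B = 2·(8, 25/2)−(12, 8)]
2. A_y = 17  [A = 2·M−B = 2·(8, 25/2)−(12, 8)]
   so A = (4, 17)

A = (4, 17)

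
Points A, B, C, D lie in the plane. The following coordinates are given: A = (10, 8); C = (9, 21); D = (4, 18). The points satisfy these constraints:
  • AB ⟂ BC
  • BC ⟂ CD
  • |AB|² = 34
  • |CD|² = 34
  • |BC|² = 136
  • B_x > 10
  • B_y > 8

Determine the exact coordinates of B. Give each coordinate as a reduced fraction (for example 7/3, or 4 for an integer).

B = (15, 11)

1. B_x = 15  [[BC ⟂ CD ⇒ 5x+3y-108=0] ∩ [|B−(10, 8)|²=34]]
2. B_y = 11  [[BC ⟂ CD ⇒ 5x+3y-108=0] ∩ [|B−(10, 8)|²=34]]
   so B = (15, 11)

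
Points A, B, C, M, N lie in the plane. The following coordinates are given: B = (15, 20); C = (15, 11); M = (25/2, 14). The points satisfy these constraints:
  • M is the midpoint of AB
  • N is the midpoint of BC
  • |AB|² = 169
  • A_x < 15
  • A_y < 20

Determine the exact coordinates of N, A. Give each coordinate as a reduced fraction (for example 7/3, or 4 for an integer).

N = (15, 31/2)
A = (10, 8)

1. A_x = 10  [A = 2·M−B = 2·(25/2, 14)−(15, 20)]
2. A_y = 8  [A = 2·M−B = 2·(25/2, 14)−(15, 20)]
   so A = (10, 8)
3. N_x = 15  [2·N = B+C = (15, 20)+(15, 11)]
4. N_y = 31/2  [2·N = B+C = (15, 20)+(15, 11)]
   so N = (15, 31/2)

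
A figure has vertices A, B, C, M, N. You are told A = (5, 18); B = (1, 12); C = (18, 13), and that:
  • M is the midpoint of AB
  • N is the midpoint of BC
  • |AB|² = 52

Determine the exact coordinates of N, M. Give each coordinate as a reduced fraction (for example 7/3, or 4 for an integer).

1. M_x = 3  [2·M = A+B = (5, 18)+(1, 12)]
2. M_y = 15  [2·M = A+B = (5, 18)+(1, 12)]
   so M = (3, 15)
3. N_x = 19/2  [2·N = B+C = (1, 12)+(18, 13)]
4. N_y = 25/2  [2·N = B+C = (1, 12)+(18, 13)]
   so N = (19/2, 25/2)

N = (19/2, 25/2)
M = (3, 15)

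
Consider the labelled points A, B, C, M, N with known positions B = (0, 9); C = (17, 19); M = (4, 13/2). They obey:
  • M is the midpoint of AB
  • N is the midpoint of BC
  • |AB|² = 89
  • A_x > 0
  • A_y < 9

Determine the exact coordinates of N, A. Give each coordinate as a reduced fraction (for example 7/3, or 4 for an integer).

1. A_x = 8  [A = 2·M−B = 2·(4, 13/2)−(0, 9)]
2. A_y = 4  [A = 2·M−B = 2·(4, 13/2)−(0, 9)]
   so A = (8, 4)
3. N_x = 17/2  [2·N = B+C = (0, 9)+(17, 19)]
4. N_y = 14  [2·N = B+C = (0, 9)+(17, 19)]
   so N = (17/2, 14)

N = (17/2, 14)
A = (8, 4)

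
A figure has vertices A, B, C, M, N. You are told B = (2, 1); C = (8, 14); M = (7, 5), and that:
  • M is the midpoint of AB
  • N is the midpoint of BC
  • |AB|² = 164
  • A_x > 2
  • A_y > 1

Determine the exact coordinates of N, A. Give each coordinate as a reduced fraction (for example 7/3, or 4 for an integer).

1. A_x = 12  [A = 2·M−B = 2·(7, 5)−(2, 1)]
2. A_y = 9  [A = 2·M−B = 2·(7, 5)−(2, 1)]
   so A = (12, 9)
3. N_x = 5  [2·N = B+C = (2, 1)+(8, 14)]
4. N_y = 15/2  [2·N = B+C = (2, 1)+(8, 14)]
   so N = (5, 15/2)

N = (5, 15/2)
A = (12, 9)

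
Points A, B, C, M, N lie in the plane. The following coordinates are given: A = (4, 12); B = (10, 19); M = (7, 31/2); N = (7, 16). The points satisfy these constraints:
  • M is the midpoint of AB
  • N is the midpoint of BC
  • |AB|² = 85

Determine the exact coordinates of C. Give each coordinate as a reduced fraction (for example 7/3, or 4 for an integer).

1. C_x = 4  [C = 2·N−B = 2·(7, 16)−(10, 19)]
2. C_y = 13  [C = 2·N−B = 2·(7, 16)−(10, 19)]
   so C = (4, 13)

C = (4, 13)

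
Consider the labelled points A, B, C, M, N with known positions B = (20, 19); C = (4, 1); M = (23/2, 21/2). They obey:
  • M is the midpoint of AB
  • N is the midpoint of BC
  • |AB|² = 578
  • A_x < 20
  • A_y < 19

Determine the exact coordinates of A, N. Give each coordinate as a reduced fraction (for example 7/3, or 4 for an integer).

1. A_x = 3  [A = 2·M−B = 2·(23/2, 21/2)−(20, 19)]
2. A_y = 2  [A = 2·M−B = 2·(23/2, 21/2)−(20, 19)]
   so A = (3, 2)
3. N_x = 12  [2·N = B+C = (20, 19)+(4, 1)]
4. N_y = 10  [2·N = B+C = (20, 19)+(4, 1)]
   so N = (12, 10)

A = (3, 2)
N = (12, 10)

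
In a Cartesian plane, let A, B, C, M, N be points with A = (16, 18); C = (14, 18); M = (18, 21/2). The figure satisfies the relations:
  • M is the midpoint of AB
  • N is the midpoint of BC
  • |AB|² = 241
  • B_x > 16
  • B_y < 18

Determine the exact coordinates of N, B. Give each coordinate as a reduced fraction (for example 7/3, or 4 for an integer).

N = (17, 21/2)
B = (20, 3)

1. B_x = 20  [B = 2·M−A = 2·(18, 21/2)−(16, 18)]
2. B_y = 3  [B = 2·M−A = 2·(18, 21/2)−(16, 18)]
   so B = (20, 3)
3. N_x = 17  [2·N = B+C = (20, 3)+(14, 18)]
4. N_y = 21/2  [2·N = B+C = (20, 3)+(14, 18)]
   so N = (17, 21/2)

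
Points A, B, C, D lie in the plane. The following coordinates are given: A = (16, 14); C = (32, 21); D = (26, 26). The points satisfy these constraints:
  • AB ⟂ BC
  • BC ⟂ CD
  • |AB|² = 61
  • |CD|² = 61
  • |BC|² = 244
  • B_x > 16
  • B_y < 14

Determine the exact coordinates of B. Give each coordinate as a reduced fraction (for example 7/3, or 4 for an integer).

1. B_x = 22  [[BC ⟂ CD ⇒ 6x-5y-87=0] ∩ [|B−(16, 14)|²=61]]
2. B_y = 9  [[BC ⟂ CD ⇒ 6x-5y-87=0] ∩ [|B−(16, 14)|²=61]]
   so B = (22, 9)

B = (22, 9)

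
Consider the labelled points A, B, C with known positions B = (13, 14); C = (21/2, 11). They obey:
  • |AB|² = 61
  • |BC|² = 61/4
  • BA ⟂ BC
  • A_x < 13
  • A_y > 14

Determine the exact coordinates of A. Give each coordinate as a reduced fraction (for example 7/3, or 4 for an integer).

A = (7, 19)

1. A_x = 7  [[BA ⟂ BC ⇒ -5/2x-3y+149/2=0] ∩ [|A−(13, 14)|²=61]]
2. A_y = 19  [[BA ⟂ BC ⇒ -5/2x-3y+149/2=0] ∩ [|A−(13, 14)|²=61]]
   so A = (7, 19)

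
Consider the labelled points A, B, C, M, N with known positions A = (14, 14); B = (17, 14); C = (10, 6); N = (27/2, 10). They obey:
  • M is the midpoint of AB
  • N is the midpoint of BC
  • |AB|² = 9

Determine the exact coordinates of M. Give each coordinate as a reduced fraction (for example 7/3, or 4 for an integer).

1. M_x = 31/2  [2·M = A+B = (14, 14)+(17, 14)]
2. M_y = 14  [2·M = A+B = (14, 14)+(17, 14)]
   so M = (31/2, 14)

M = (31/2, 14)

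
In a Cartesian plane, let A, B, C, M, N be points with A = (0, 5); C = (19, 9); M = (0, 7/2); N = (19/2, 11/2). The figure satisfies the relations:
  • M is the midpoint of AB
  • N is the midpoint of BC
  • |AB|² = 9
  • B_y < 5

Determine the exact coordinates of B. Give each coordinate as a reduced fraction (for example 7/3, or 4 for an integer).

1. B_x = 0  [B = 2·M−A = 2·(0, 7/2)−(0, 5)]
2. B_y = 2  [B = 2·M−A = 2·(0, 7/2)−(0, 5)]
   so B = (0, 2)

B = (0, 2)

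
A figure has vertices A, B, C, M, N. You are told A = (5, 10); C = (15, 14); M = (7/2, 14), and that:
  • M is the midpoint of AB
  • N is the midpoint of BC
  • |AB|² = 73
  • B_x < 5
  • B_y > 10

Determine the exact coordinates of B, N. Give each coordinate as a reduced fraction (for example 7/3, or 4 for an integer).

1. B_x = 2  [B = 2·M−A = 2·(7/2, 14)−(5, 10)]
2. B_y = 18  [B = 2·M−A = 2·(7/2, 14)−(5, 10)]
   so B = (2, 18)
3. N_x = 17/2  [2·N = B+C = (2, 18)+(15, 14)]
4. N_y = 16  [2·N = B+C = (2, 18)+(15, 14)]
   so N = (17/2, 16)

B = (2, 18)
N = (17/2, 16)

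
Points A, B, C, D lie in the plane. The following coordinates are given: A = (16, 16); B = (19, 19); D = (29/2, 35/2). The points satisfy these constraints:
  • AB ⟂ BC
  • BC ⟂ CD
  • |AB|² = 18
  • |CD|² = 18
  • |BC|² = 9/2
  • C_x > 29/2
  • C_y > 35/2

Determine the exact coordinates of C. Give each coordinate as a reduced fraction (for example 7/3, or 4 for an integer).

C = (35/2, 41/2)

1. C_x = 35/2  [[AB ⟂ BC ⇒ 3x+3y-114=0] ∩ [|C−(29/2, 35/2)|²=18]]
2. C_y = 41/2  [[AB ⟂ BC ⇒ 3x+3y-114=0] ∩ [|C−(29/2, 35/2)|²=18]]
   so C = (35/2, 41/2)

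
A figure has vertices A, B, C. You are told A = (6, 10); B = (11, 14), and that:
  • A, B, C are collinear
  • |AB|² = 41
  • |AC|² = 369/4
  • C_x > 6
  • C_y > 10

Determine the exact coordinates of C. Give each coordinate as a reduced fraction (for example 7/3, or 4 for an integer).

1. C_x = 27/2  [[A, B, C are collinear ⇒ -4x+5y-26=0] ∩ [|C−(6, 10)|²=369/4]]
2. C_y = 16  [[A, B, C are collinear ⇒ -4x+5y-26=0] ∩ [|C−(6, 10)|²=369/4]]
   so C = (27/2, 16)

C = (27/2, 16)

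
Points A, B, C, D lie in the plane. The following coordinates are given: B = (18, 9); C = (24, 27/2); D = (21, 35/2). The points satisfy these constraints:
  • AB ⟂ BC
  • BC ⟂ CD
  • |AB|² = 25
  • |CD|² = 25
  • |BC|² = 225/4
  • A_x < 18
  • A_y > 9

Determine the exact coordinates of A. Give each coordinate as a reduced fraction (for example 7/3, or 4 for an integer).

A = (15, 13)

1. A_x = 15  [[AB ⟂ BC ⇒ -6x-9/2y+297/2=0] ∩ [|A−(18, 9)|²=25]]
2. A_y = 13  [[AB ⟂ BC ⇒ -6x-9/2y+297/2=0] ∩ [|A−(18, 9)|²=25]]
   so A = (15, 13)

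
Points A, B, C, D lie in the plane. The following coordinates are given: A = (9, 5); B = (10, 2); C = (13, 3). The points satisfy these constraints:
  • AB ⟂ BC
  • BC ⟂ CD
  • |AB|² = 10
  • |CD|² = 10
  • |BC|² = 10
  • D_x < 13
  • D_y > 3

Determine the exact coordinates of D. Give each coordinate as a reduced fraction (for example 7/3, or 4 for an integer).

D = (12, 6)

1. D_x = 12  [[BC ⟂ CD ⇒ 3x+1y-42=0] ∩ [|D−(13, 3)|²=10]]
2. D_y = 6  [[BC ⟂ CD ⇒ 3x+1y-42=0] ∩ [|D−(13, 3)|²=10]]
   so D = (12, 6)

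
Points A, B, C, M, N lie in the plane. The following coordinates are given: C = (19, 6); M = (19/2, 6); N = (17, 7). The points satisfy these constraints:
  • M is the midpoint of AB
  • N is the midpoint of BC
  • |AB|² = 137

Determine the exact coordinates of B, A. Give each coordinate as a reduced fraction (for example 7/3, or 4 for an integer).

B = (15, 8)
A = (4, 4)

1. B_x = 15  [B = 2·N−C = 2·(17, 7)−(19, 6)]
2. B_y = 8  [B = 2·N−C = 2·(17, 7)−(19, 6)]
   so B = (15, 8)
3. A_x = 4  [A = 2·M−B = 2·(19/2, 6)−(15, 8)]
4. A_y = 4  [A = 2·M−B = 2·(19/2, 6)−(15, 8)]
   so A = (4, 4)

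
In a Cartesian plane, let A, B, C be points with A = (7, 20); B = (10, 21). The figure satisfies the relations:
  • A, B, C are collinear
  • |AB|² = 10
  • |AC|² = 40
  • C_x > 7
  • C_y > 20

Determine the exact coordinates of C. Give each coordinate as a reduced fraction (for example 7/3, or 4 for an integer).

1. C_x = 13  [[A, B, C are collinear ⇒ -1x+3y-53=0] ∩ [|C−(7, 20)|²=40]]
2. C_y = 22  [[A, B, C are collinear ⇒ -1x+3y-53=0] ∩ [|C−(7, 20)|²=40]]
   so C = (13, 22)

C = (13, 22)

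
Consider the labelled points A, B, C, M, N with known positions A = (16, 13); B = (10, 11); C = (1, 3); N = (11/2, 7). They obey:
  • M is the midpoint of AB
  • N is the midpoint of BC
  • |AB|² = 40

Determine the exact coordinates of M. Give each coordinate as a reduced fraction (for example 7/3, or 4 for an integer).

M = (13, 12)

1. M_x = 13  [2·M = A+B = (16, 13)+(10, 11)]
2. M_y = 12  [2·M = A+B = (16, 13)+(10, 11)]
   so M = (13, 12)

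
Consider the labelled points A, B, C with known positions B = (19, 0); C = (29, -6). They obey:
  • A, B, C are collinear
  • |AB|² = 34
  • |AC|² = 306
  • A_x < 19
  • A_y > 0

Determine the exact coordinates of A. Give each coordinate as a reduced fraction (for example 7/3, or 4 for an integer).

A = (14, 3)

1. A_x = 14  [[A, B, C are collinear ⇒ 6x+10y-114=0] ∩ [|A−(19, 0)|²=34]]
2. A_y = 3  [[A, B, C are collinear ⇒ 6x+10y-114=0] ∩ [|A−(19, 0)|²=34]]
   so A = (14, 3)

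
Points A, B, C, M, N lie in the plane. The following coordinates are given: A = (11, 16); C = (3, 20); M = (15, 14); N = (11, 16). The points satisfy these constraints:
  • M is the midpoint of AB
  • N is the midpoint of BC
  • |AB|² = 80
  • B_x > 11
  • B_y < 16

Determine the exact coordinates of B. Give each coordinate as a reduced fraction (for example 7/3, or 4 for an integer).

1. B_x = 19  [B = 2·M−A = 2·(15, 14)−(11, 16)]
2. B_y = 12  [B = 2·M−A = 2·(15, 14)−(11, 16)]
   so B = (19, 12)

B = (19, 12)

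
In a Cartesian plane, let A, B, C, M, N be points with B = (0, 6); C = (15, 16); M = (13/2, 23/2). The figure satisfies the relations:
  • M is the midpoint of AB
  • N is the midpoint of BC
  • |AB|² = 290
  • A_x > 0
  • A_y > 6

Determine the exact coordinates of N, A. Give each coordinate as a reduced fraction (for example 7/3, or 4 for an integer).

N = (15/2, 11)
A = (13, 17)

1. A_x = 13  [A = 2·M−B = 2·(13/2, 23/2)−(0, 6)]
2. A_y = 17  [A = 2·M−B = 2·(13/2, 23/2)−(0, 6)]
   so A = (13, 17)
3. N_x = 15/2  [2·N = B+C = (0, 6)+(15, 16)]
4. N_y = 11  [2·N = B+C = (0, 6)+(15, 16)]
   so N = (15/2, 11)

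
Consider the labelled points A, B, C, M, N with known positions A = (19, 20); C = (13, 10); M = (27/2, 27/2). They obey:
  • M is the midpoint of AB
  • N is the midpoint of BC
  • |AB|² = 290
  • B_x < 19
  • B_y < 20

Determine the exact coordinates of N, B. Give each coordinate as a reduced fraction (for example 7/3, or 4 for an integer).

N = (21/2, 17/2)
B = (8, 7)

1. B_x = 8  [B = 2·M−A = 2·(27/2, 27/2)−(19, 20)]
2. B_y = 7  [B = 2·M−A = 2·(27/2, 27/2)−(19, 20)]
   so B = (8, 7)
3. N_x = 21/2  [2·N = B+C = (8, 7)+(13, 10)]
4. N_y = 17/2  [2·N = B+C = (8, 7)+(13, 10)]
   so N = (21/2, 17/2)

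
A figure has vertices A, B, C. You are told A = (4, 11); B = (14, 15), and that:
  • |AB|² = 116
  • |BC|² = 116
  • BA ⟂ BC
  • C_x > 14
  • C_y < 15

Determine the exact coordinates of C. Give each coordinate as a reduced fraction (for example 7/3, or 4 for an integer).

1. C_x = 18  [[BA ⟂ BC ⇒ -10x-4y+200=0] ∩ [|C−(14, 15)|²=116]]
2. C_y = 5  [[BA ⟂ BC ⇒ -10x-4y+200=0] ∩ [|C−(14, 15)|²=116]]
   so C = (18, 5)

C = (18, 5)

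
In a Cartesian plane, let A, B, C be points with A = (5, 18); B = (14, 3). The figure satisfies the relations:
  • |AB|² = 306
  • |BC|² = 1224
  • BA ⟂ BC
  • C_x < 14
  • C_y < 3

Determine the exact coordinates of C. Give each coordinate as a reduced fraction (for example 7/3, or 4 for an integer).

C = (-16, -15)

1. C_x = -16  [[BA ⟂ BC ⇒ -9x+15y+81=0] ∩ [|C−(14, 3)|²=1224]]
2. C_y = -15  [[BA ⟂ BC ⇒ -9x+15y+81=0] ∩ [|C−(14, 3)|²=1224]]
   so C = (-16, -15)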